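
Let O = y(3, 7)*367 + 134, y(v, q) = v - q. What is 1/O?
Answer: -1/1334 ≈ -0.00074963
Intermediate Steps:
O = -1334 (O = (3 - 1*7)*367 + 134 = (3 - 7)*367 + 134 = -4*367 + 134 = -1468 + 134 = -1334)
1/O = 1/(-1334) = -1/1334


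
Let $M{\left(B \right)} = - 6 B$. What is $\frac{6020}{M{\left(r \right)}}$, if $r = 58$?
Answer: $- \frac{1505}{87} \approx -17.299$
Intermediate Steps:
$\frac{6020}{M{\left(r \right)}} = \frac{6020}{\left(-6\right) 58} = \frac{6020}{-348} = 6020 \left(- \frac{1}{348}\right) = - \frac{1505}{87}$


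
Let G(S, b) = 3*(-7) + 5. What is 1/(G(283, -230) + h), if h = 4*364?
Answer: 1/1440 ≈ 0.00069444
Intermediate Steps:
G(S, b) = -16 (G(S, b) = -21 + 5 = -16)
h = 1456
1/(G(283, -230) + h) = 1/(-16 + 1456) = 1/1440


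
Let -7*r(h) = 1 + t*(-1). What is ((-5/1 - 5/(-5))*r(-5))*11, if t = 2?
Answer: -44/7 ≈ -6.2857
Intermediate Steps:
r(h) = ⅐ (r(h) = -(1 + 2*(-1))/7 = -(1 - 2)/7 = -⅐*(-1) = ⅐)
((-5/1 - 5/(-5))*r(-5))*11 = ((-5/1 - 5/(-5))*(⅐))*11 = ((-5*1 - 5*(-⅕))*(⅐))*11 = ((-5 + 1)*(⅐))*11 = -4*⅐*11 = -4/7*11 = -44/7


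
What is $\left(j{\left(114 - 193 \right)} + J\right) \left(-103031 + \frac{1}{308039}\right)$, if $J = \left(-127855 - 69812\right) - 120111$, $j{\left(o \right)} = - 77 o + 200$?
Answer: $\frac{9886093185960960}{308039} \approx 3.2094 \cdot 10^{10}$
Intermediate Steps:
$j{\left(o \right)} = 200 - 77 o$
$J = -317778$ ($J = -197667 - 120111 = -317778$)
$\left(j{\left(114 - 193 \right)} + J\right) \left(-103031 + \frac{1}{308039}\right) = \left(\left(200 - 77 \left(114 - 193\right)\right) - 317778\right) \left(-103031 + \frac{1}{308039}\right) = \left(\left(200 - -6083\right) - 317778\right) \left(-103031 + \frac{1}{308039}\right) = \left(\left(200 + 6083\right) - 317778\right) \left(- \frac{31737566208}{308039}\right) = \left(6283 - 317778\right) \left(- \frac{31737566208}{308039}\right) = \left(-311495\right) \left(- \frac{31737566208}{308039}\right) = \frac{9886093185960960}{308039}$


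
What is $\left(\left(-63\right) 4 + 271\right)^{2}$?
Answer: $361$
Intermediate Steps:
$\left(\left(-63\right) 4 + 271\right)^{2} = \left(-252 + 271\right)^{2} = 19^{2} = 361$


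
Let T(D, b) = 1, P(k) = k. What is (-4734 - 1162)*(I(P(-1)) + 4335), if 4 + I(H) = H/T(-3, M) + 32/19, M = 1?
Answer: -485252592/19 ≈ -2.5540e+7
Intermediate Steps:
I(H) = -44/19 + H (I(H) = -4 + (H/1 + 32/19) = -4 + (H*1 + 32*(1/19)) = -4 + (H + 32/19) = -4 + (32/19 + H) = -44/19 + H)
(-4734 - 1162)*(I(P(-1)) + 4335) = (-4734 - 1162)*((-44/19 - 1) + 4335) = -5896*(-63/19 + 4335) = -5896*82302/19 = -485252592/19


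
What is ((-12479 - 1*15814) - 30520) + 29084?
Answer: -29729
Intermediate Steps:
((-12479 - 1*15814) - 30520) + 29084 = ((-12479 - 15814) - 30520) + 29084 = (-28293 - 30520) + 29084 = -58813 + 29084 = -29729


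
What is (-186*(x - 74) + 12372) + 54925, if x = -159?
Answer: 110635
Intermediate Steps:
(-186*(x - 74) + 12372) + 54925 = (-186*(-159 - 74) + 12372) + 54925 = (-186*(-233) + 12372) + 54925 = (43338 + 12372) + 54925 = 55710 + 54925 = 110635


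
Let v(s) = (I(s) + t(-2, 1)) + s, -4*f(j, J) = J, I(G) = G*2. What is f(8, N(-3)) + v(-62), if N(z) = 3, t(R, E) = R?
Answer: -755/4 ≈ -188.75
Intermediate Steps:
I(G) = 2*G
f(j, J) = -J/4
v(s) = -2 + 3*s (v(s) = (2*s - 2) + s = (-2 + 2*s) + s = -2 + 3*s)
f(8, N(-3)) + v(-62) = -¼*3 + (-2 + 3*(-62)) = -¾ + (-2 - 186) = -¾ - 188 = -755/4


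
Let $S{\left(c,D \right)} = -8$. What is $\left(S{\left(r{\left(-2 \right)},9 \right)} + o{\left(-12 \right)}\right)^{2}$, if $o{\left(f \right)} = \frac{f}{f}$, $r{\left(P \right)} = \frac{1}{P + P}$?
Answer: $49$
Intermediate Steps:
$r{\left(P \right)} = \frac{1}{2 P}$
$o{\left(f \right)} = 1$
$\left(S{\left(r{\left(-2 \right)},9 \right)} + o{\left(-12 \right)}\right)^{2} = \left(-8 + 1\right)^{2} = \left(-7\right)^{2} = 49$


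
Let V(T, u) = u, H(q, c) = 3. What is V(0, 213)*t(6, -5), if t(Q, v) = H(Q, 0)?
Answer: 639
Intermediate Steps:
t(Q, v) = 3
V(0, 213)*t(6, -5) = 213*3 = 639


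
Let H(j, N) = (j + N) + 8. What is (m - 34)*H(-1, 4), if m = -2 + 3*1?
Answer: -363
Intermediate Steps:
H(j, N) = 8 + N + j (H(j, N) = (N + j) + 8 = 8 + N + j)
m = 1 (m = -2 + 3 = 1)
(m - 34)*H(-1, 4) = (1 - 34)*(8 + 4 - 1) = -33*11 = -363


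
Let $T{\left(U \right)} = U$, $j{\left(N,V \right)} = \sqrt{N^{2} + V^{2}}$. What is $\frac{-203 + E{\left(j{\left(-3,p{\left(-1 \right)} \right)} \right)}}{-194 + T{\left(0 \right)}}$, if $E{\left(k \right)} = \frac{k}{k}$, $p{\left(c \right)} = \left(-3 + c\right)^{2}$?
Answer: $\frac{101}{97} \approx 1.0412$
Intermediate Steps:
$E{\left(k \right)} = 1$
$\frac{-203 + E{\left(j{\left(-3,p{\left(-1 \right)} \right)} \right)}}{-194 + T{\left(0 \right)}} = \frac{-203 + 1}{-194 + 0} = - \frac{202}{-194} = \left(-202\right) \left(- \frac{1}{194}\right) = \frac{101}{97}$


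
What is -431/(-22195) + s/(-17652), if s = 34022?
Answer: -373755139/195893070 ≈ -1.9080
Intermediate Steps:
-431/(-22195) + s/(-17652) = -431/(-22195) + 34022/(-17652) = -431*(-1/22195) + 34022*(-1/17652) = 431/22195 - 17011/8826 = -373755139/195893070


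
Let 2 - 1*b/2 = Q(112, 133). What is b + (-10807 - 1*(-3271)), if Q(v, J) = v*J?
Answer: -37324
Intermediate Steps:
Q(v, J) = J*v
b = -29788 (b = 4 - 266*112 = 4 - 2*14896 = 4 - 29792 = -29788)
b + (-10807 - 1*(-3271)) = -29788 + (-10807 - 1*(-3271)) = -29788 + (-10807 + 3271) = -29788 - 7536 = -37324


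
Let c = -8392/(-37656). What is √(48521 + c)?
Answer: 2*√29861913527/1569 ≈ 220.28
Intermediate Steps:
c = 1049/4707 (c = -8392*(-1/37656) = 1049/4707 ≈ 0.22286)
√(48521 + c) = √(48521 + 1049/4707) = √(228389396/4707) = 2*√29861913527/1569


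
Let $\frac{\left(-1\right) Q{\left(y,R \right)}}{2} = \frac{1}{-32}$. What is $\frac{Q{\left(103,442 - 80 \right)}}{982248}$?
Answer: $\frac{1}{15715968} \approx 6.3629 \cdot 10^{-8}$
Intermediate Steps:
$Q{\left(y,R \right)} = \frac{1}{16}$ ($Q{\left(y,R \right)} = - \frac{2}{-32} = \left(-2\right) \left(- \frac{1}{32}\right) = \frac{1}{16}$)
$\frac{Q{\left(103,442 - 80 \right)}}{982248} = \frac{1}{16 \cdot 982248} = \frac{1}{16} \cdot \frac{1}{982248} = \frac{1}{15715968}$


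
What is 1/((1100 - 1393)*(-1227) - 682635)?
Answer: -1/323124 ≈ -3.0948e-6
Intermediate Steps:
1/((1100 - 1393)*(-1227) - 682635) = 1/(-293*(-1227) - 682635) = 1/(359511 - 682635) = 1/(-323124) = -1/323124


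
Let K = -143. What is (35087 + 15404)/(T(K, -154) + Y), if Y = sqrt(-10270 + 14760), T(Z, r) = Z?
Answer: -7220213/15959 - 50491*sqrt(4490)/15959 ≈ -664.42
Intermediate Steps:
Y = sqrt(4490) ≈ 67.007
(35087 + 15404)/(T(K, -154) + Y) = (35087 + 15404)/(-143 + sqrt(4490)) = 50491/(-143 + sqrt(4490))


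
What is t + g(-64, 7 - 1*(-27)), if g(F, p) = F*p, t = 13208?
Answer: 11032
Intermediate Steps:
t + g(-64, 7 - 1*(-27)) = 13208 - 64*(7 - 1*(-27)) = 13208 - 64*(7 + 27) = 13208 - 64*34 = 13208 - 2176 = 11032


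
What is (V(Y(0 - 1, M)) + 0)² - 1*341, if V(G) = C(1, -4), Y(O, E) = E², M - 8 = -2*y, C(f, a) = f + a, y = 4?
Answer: -332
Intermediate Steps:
C(f, a) = a + f
M = 0 (M = 8 - 2*4 = 8 - 8 = 0)
V(G) = -3 (V(G) = -4 + 1 = -3)
(V(Y(0 - 1, M)) + 0)² - 1*341 = (-3 + 0)² - 1*341 = (-3)² - 341 = 9 - 341 = -332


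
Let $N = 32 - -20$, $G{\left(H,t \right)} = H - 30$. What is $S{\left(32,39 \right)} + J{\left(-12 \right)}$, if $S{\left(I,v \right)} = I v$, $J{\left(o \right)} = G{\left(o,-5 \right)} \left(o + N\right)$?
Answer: $-432$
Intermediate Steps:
$G{\left(H,t \right)} = -30 + H$ ($G{\left(H,t \right)} = H - 30 = -30 + H$)
$N = 52$ ($N = 32 + 20 = 52$)
$J{\left(o \right)} = \left(-30 + o\right) \left(52 + o\right)$ ($J{\left(o \right)} = \left(-30 + o\right) \left(o + 52\right) = \left(-30 + o\right) \left(52 + o\right)$)
$S{\left(32,39 \right)} + J{\left(-12 \right)} = 32 \cdot 39 + \left(-30 - 12\right) \left(52 - 12\right) = 1248 - 1680 = -432$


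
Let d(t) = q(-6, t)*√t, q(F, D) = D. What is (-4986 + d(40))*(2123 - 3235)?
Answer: 5544432 - 88960*√10 ≈ 5.2631e+6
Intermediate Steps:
d(t) = t^(3/2) (d(t) = t*√t = t^(3/2))
(-4986 + d(40))*(2123 - 3235) = (-4986 + 40^(3/2))*(2123 - 3235) = (-4986 + 80*√10)*(-1112) = 5544432 - 88960*√10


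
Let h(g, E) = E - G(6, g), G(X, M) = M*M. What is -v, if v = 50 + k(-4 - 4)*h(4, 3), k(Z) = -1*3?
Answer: -89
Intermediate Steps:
G(X, M) = M**2
h(g, E) = E - g**2
k(Z) = -3
v = 89 (v = 50 - 3*(3 - 1*4**2) = 50 - 3*(3 - 1*16) = 50 - 3*(3 - 16) = 50 - 3*(-13) = 50 + 39 = 89)
-v = -1*89 = -89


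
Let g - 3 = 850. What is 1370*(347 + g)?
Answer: 1644000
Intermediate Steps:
g = 853 (g = 3 + 850 = 853)
1370*(347 + g) = 1370*(347 + 853) = 1370*1200 = 1644000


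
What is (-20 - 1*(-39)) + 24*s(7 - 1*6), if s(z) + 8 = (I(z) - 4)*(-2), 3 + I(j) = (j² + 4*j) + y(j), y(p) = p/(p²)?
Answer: -125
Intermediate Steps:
y(p) = 1/p (y(p) = p/p² = 1/p)
I(j) = -3 + 1/j + j² + 4*j (I(j) = -3 + ((j² + 4*j) + 1/j) = -3 + (1/j + j² + 4*j) = -3 + 1/j + j² + 4*j)
s(z) = 6 - 8*z - 2/z - 2*z² (s(z) = -8 + ((-3 + 1/z + z² + 4*z) - 4)*(-2) = -8 + (-7 + 1/z + z² + 4*z)*(-2) = -8 + (14 - 8*z - 2/z - 2*z²) = 6 - 8*z - 2/z - 2*z²)
(-20 - 1*(-39)) + 24*s(7 - 1*6) = (-20 - 1*(-39)) + 24*(6 - 8*(7 - 1*6) - 2/(7 - 1*6) - 2*(7 - 1*6)²) = (-20 + 39) + 24*(6 - 8*(7 - 6) - 2/(7 - 6) - 2*(7 - 6)²) = 19 + 24*(6 - 8*1 - 2/1 - 2*1²) = 19 + 24*(6 - 8 - 2*1 - 2*1) = 19 + 24*(6 - 8 - 2 - 2) = 19 + 24*(-6) = 19 - 144 = -125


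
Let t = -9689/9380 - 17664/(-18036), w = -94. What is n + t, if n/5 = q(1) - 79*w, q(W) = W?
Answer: 523533673693/14098140 ≈ 37135.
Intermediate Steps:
t = -755207/14098140 (t = -9689*1/9380 - 17664*(-1/18036) = -9689/9380 + 1472/1503 = -755207/14098140 ≈ -0.053568)
n = 37135 (n = 5*(1 - 79*(-94)) = 5*(1 + 7426) = 5*7427 = 37135)
n + t = 37135 - 755207/14098140 = 523533673693/14098140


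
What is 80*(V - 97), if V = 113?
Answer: 1280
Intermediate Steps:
80*(V - 97) = 80*(113 - 97) = 80*16 = 1280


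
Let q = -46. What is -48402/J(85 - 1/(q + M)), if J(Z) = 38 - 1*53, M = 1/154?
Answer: 16134/5 ≈ 3226.8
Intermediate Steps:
M = 1/154 ≈ 0.0064935
J(Z) = -15 (J(Z) = 38 - 53 = -15)
-48402/J(85 - 1/(q + M)) = -48402/(-15) = -48402*(-1/15) = 16134/5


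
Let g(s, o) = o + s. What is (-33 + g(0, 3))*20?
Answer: -600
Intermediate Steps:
(-33 + g(0, 3))*20 = (-33 + (3 + 0))*20 = (-33 + 3)*20 = -30*20 = -600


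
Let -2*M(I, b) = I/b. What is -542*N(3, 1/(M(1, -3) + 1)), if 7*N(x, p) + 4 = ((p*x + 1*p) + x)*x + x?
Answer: -69376/49 ≈ -1415.8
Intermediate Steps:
M(I, b) = -I/(2*b)
N(x, p) = -4/7 + x/7 + x*(p + x + p*x)/7 (N(x, p) = -4/7 + (((p*x + 1*p) + x)*x + x)/7 = -4/7 + (((p*x + p) + x)*x + x)/7 = -4/7 + (((p + p*x) + x)*x + x)/7 = -4/7 + ((p + x + p*x)*x + x)/7 = -4/7 + (x*(p + x + p*x) + x)/7 = -4/7 + (x + x*(p + x + p*x))/7 = -4/7 + (x/7 + x*(p + x + p*x)/7) = -4/7 + x/7 + x*(p + x + p*x)/7)
-542*N(3, 1/(M(1, -3) + 1)) = -542*(-4/7 + (⅐)*3 + (⅐)*3² + (⅐)*3/(-½*1/(-3) + 1) + (⅐)*3²/(-½*1/(-3) + 1)) = -542*(-4/7 + 3/7 + (⅐)*9 + (⅐)*3/(-½*1*(-⅓) + 1) + (⅐)*9/(-½*1*(-⅓) + 1)) = -542*(-4/7 + 3/7 + 9/7 + (⅐)*3/(⅙ + 1) + (⅐)*9/(⅙ + 1)) = -542*(-4/7 + 3/7 + 9/7 + (⅐)*3/(7/6) + (⅐)*9/(7/6)) = -542*(-4/7 + 3/7 + 9/7 + (⅐)*(6/7)*3 + (⅐)*(6/7)*9) = -542*(-4/7 + 3/7 + 9/7 + 18/49 + 54/49) = -542*128/49 = -69376/49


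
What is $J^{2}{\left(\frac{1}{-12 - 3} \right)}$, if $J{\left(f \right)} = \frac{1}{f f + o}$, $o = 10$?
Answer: $\frac{50625}{5067001} \approx 0.0099911$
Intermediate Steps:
$J{\left(f \right)} = \frac{1}{10 + f^{2}}$ ($J{\left(f \right)} = \frac{1}{f f + 10} = \frac{1}{f^{2} + 10} = \frac{1}{10 + f^{2}}$)
$J^{2}{\left(\frac{1}{-12 - 3} \right)} = \left(\frac{1}{10 + \left(\frac{1}{-12 - 3}\right)^{2}}\right)^{2} = \left(\frac{1}{10 + \left(\frac{1}{-15}\right)^{2}}\right)^{2} = \left(\frac{1}{10 + \left(- \frac{1}{15}\right)^{2}}\right)^{2} = \left(\frac{1}{10 + \frac{1}{225}}\right)^{2} = \left(\frac{1}{\frac{2251}{225}}\right)^{2} = \left(\frac{225}{2251}\right)^{2} = \frac{50625}{5067001}$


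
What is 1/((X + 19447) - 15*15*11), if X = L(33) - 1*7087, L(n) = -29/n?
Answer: 33/326176 ≈ 0.00010117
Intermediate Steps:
X = -233900/33 (X = -29/33 - 1*7087 = -29*1/33 - 7087 = -29/33 - 7087 = -233900/33 ≈ -7087.9)
1/((X + 19447) - 15*15*11) = 1/((-233900/33 + 19447) - 15*15*11) = 1/(407851/33 - 225*11) = 1/(407851/33 - 2475) = 1/(326176/33) = 33/326176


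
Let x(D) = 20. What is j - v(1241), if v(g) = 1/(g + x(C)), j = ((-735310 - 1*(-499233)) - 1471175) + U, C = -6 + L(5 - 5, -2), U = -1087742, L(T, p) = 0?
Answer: -3524487435/1261 ≈ -2.7950e+6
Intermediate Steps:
C = -6 (C = -6 + 0 = -6)
j = -2794994 (j = ((-735310 - 1*(-499233)) - 1471175) - 1087742 = ((-735310 + 499233) - 1471175) - 1087742 = (-236077 - 1471175) - 1087742 = -1707252 - 1087742 = -2794994)
v(g) = 1/(20 + g) (v(g) = 1/(g + 20) = 1/(20 + g))
j - v(1241) = -2794994 - 1/(20 + 1241) = -2794994 - 1/1261 = -3524487435/1261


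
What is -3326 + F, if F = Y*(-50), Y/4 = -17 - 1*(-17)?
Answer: -3326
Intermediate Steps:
Y = 0 (Y = 4*(-17 - 1*(-17)) = 4*(-17 + 17) = 4*0 = 0)
F = 0 (F = 0*(-50) = 0)
-3326 + F = -3326 + 0 = -3326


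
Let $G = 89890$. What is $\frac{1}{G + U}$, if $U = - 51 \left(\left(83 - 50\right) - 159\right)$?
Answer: $\frac{1}{96316} \approx 1.0382 \cdot 10^{-5}$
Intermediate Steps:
$U = 6426$ ($U = - 51 \left(33 - 159\right) = \left(-51\right) \left(-126\right) = 6426$)
$\frac{1}{G + U} = \frac{1}{89890 + 6426} = \frac{1}{96316}$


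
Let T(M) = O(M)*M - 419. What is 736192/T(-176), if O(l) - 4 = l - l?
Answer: -736192/1123 ≈ -655.56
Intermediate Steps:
O(l) = 4 (O(l) = 4 + (l - l) = 4 + 0 = 4)
T(M) = -419 + 4*M (T(M) = 4*M - 419 = -419 + 4*M)
736192/T(-176) = 736192/(-419 + 4*(-176)) = 736192/(-419 - 704) = 736192/(-1123) = 736192*(-1/1123) = -736192/1123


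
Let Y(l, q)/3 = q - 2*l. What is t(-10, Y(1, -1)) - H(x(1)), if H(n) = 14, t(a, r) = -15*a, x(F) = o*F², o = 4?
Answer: 136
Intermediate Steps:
Y(l, q) = -6*l + 3*q (Y(l, q) = 3*(q - 2*l) = -6*l + 3*q)
x(F) = 4*F²
t(-10, Y(1, -1)) - H(x(1)) = -15*(-10) - 1*14 = 150 - 14 = 136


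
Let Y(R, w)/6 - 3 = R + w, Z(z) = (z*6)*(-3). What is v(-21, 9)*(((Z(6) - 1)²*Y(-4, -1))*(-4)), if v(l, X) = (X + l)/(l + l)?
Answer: 1140576/7 ≈ 1.6294e+5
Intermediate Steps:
Z(z) = -18*z (Z(z) = (6*z)*(-3) = -18*z)
Y(R, w) = 18 + 6*R + 6*w (Y(R, w) = 18 + 6*(R + w) = 18 + (6*R + 6*w) = 18 + 6*R + 6*w)
v(l, X) = (X + l)/(2*l) (v(l, X) = (X + l)/((2*l)) = (X + l)*(1/(2*l)) = (X + l)/(2*l))
v(-21, 9)*(((Z(6) - 1)²*Y(-4, -1))*(-4)) = ((½)*(9 - 21)/(-21))*(((-18*6 - 1)²*(18 + 6*(-4) + 6*(-1)))*(-4)) = ((½)*(-1/21)*(-12))*(((-108 - 1)²*(18 - 24 - 6))*(-4)) = 2*(((-109)²*(-12))*(-4))/7 = 2*((11881*(-12))*(-4))/7 = 2*(-142572*(-4))/7 = (2/7)*570288 = 1140576/7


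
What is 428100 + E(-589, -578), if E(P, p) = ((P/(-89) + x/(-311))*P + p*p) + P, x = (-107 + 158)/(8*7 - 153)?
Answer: 2034309997207/2684863 ≈ 7.5770e+5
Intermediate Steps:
x = -51/97 (x = 51/(56 - 153) = 51/(-97) = 51*(-1/97) = -51/97 ≈ -0.52577)
E(P, p) = P + p**2 + P*(51/30167 - P/89) (E(P, p) = ((P/(-89) - 51/97/(-311))*P + p*p) + P = ((P*(-1/89) - 51/97*(-1/311))*P + p**2) + P = ((-P/89 + 51/30167)*P + p**2) + P = ((51/30167 - P/89)*P + p**2) + P = (P*(51/30167 - P/89) + p**2) + P = (p**2 + P*(51/30167 - P/89)) + P = P + p**2 + P*(51/30167 - P/89))
428100 + E(-589, -578) = 428100 + ((-578)**2 - 1/89*(-589)**2 + (30218/30167)*(-589)) = 428100 + (334084 - 1/89*346921 - 17798402/30167) = 428100 + (334084 - 346921/89 - 17798402/30167) = 428100 + 884920146907/2684863 = 2034309997207/2684863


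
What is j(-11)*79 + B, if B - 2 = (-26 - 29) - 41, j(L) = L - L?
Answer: -94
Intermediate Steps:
j(L) = 0
B = -94 (B = 2 + ((-26 - 29) - 41) = 2 + (-55 - 41) = 2 - 96 = -94)
j(-11)*79 + B = 0*79 - 94 = 0 - 94 = -94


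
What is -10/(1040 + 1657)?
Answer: -10/2697 ≈ -0.0037078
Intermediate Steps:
-10/(1040 + 1657) = -10/2697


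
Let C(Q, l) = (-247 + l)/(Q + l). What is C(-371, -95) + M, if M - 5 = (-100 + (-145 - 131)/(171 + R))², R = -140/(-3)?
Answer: 1019458267896/99353297 ≈ 10261.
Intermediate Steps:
C(Q, l) = (-247 + l)/(Q + l)
R = 140/3 (R = -140*(-⅓) = 140/3 ≈ 46.667)
M = 4375044429/426409 (M = 5 + (-100 + (-145 - 131)/(171 + 140/3))² = 5 + (-100 - 276/653/3)² = 5 + (-100 - 276*3/653)² = 5 + (-100 - 828/653)² = 5 + (-66128/653)² = 5 + 4372912384/426409 = 4375044429/426409 ≈ 10260.)
C(-371, -95) + M = (-247 - 95)/(-371 - 95) + 4375044429/426409 = -342/(-466) + 4375044429/426409 = -1/466*(-342) + 4375044429/426409 = 171/233 + 4375044429/426409 = 1019458267896/99353297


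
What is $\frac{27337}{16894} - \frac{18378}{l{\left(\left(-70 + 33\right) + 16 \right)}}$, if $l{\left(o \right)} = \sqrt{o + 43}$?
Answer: $\frac{27337}{16894} - \frac{9189 \sqrt{22}}{11} \approx -3916.6$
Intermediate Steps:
$l{\left(o \right)} = \sqrt{43 + o}$
$\frac{27337}{16894} - \frac{18378}{l{\left(\left(-70 + 33\right) + 16 \right)}} = \frac{27337}{16894} - \frac{18378}{\sqrt{43 + \left(\left(-70 + 33\right) + 16\right)}} = 27337 \cdot \frac{1}{16894} - \frac{18378}{\sqrt{43 + \left(-37 + 16\right)}} = \frac{27337}{16894} - \frac{18378}{\sqrt{43 - 21}} = \frac{27337}{16894} - \frac{18378}{\sqrt{22}} = \frac{27337}{16894} - 18378 \frac{\sqrt{22}}{22} = \frac{27337}{16894} - \frac{9189 \sqrt{22}}{11}$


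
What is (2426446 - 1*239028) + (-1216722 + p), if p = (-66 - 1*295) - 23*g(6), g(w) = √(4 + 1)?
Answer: 970335 - 23*√5 ≈ 9.7028e+5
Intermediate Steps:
g(w) = √5
p = -361 - 23*√5 (p = (-66 - 1*295) - 23*√5 = (-66 - 295) - 23*√5 = -361 - 23*√5 ≈ -412.43)
(2426446 - 1*239028) + (-1216722 + p) = (2426446 - 1*239028) + (-1216722 + (-361 - 23*√5)) = (2426446 - 239028) + (-1217083 - 23*√5) = 2187418 + (-1217083 - 23*√5) = 970335 - 23*√5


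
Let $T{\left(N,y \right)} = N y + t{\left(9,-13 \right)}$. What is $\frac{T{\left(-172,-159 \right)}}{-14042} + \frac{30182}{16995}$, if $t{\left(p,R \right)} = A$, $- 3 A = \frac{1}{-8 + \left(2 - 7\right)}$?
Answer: $- \frac{177510891}{1034123090} \approx -0.17165$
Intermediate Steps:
$A = \frac{1}{39}$ ($A = - \frac{1}{3 \left(-8 + \left(2 - 7\right)\right)} = - \frac{1}{3 \left(-8 - 5\right)} = - \frac{1}{3 \left(-13\right)} = \left(- \frac{1}{3}\right) \left(- \frac{1}{13}\right) = \frac{1}{39} \approx 0.025641$)
$t{\left(p,R \right)} = \frac{1}{39}$
$T{\left(N,y \right)} = \frac{1}{39} + N y$ ($T{\left(N,y \right)} = N y + \frac{1}{39} = \frac{1}{39} + N y$)
$\frac{T{\left(-172,-159 \right)}}{-14042} + \frac{30182}{16995} = \frac{\frac{1}{39} - -27348}{-14042} + \frac{30182}{16995} = \left(\frac{1}{39} + 27348\right) \left(- \frac{1}{14042}\right) + 30182 \cdot \frac{1}{16995} = \frac{1066573}{39} \left(- \frac{1}{14042}\right) + \frac{30182}{16995} = - \frac{1066573}{547638} + \frac{30182}{16995} = - \frac{177510891}{1034123090}$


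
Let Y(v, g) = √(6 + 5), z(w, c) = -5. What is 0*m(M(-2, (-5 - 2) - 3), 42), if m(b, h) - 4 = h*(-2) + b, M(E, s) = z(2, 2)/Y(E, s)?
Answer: 0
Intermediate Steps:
Y(v, g) = √11
M(E, s) = -5*√11/11
m(b, h) = 4 + b - 2*h (m(b, h) = 4 + (h*(-2) + b) = 4 + (-2*h + b) = 4 + (b - 2*h) = 4 + b - 2*h)
0*m(M(-2, (-5 - 2) - 3), 42) = 0*(4 - 5*√11/11 - 2*42) = 0*(4 - 5*√11/11 - 84) = 0*(-80 - 5*√11/11) = 0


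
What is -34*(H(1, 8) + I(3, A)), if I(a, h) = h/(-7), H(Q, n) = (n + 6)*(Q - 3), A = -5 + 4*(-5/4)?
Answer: 6324/7 ≈ 903.43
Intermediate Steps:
A = -10 (A = -5 + 4*(-5*¼) = -5 + 4*(-5/4) = -5 - 5 = -10)
H(Q, n) = (-3 + Q)*(6 + n) (H(Q, n) = (6 + n)*(-3 + Q) = (-3 + Q)*(6 + n))
I(a, h) = -h/7 (I(a, h) = h*(-⅐) = -h/7)
-34*(H(1, 8) + I(3, A)) = -34*((-18 - 3*8 + 6*1 + 1*8) - ⅐*(-10)) = -34*((-18 - 24 + 6 + 8) + 10/7) = -34*(-28 + 10/7) = -34*(-186/7) = 6324/7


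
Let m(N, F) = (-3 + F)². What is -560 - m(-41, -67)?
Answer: -5460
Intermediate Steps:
-560 - m(-41, -67) = -560 - (-3 - 67)² = -560 - 1*(-70)² = -560 - 1*4900 = -560 - 4900 = -5460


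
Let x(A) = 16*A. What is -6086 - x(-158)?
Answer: -3558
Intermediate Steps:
-6086 - x(-158) = -6086 - 16*(-158) = -6086 - 1*(-2528) = -6086 + 2528 = -3558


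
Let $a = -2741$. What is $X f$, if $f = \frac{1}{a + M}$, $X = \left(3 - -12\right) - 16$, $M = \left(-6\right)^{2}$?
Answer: $\frac{1}{2705} \approx 0.00036969$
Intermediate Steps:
$M = 36$
$X = -1$ ($X = \left(3 + 12\right) - 16 = 15 - 16 = -1$)
$f = - \frac{1}{2705}$ ($f = \frac{1}{-2741 + 36} = \frac{1}{-2705} = - \frac{1}{2705} \approx -0.00036969$)
$X f = \left(-1\right) \left(- \frac{1}{2705}\right) = \frac{1}{2705}$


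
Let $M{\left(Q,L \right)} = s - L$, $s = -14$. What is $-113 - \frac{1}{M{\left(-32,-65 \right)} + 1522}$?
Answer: $- \frac{177750}{1573} \approx -113.0$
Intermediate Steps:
$M{\left(Q,L \right)} = -14 - L$
$-113 - \frac{1}{M{\left(-32,-65 \right)} + 1522} = -113 - \frac{1}{\left(-14 - -65\right) + 1522} = -113 - \frac{1}{\left(-14 + 65\right) + 1522} = -113 - \frac{1}{51 + 1522} = -113 - \frac{1}{1573} = - \frac{177750}{1573}$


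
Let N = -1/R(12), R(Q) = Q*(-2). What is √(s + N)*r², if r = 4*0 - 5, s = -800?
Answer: 25*I*√115194/12 ≈ 707.09*I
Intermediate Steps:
r = -5 (r = 0 - 5 = -5)
R(Q) = -2*Q
N = 1/24 (N = -1/((-2*12)) = -1/(-24) = -1*(-1/24) = 1/24 ≈ 0.041667)
√(s + N)*r² = √(-800 + 1/24)*(-5)² = √(-19199/24)*25 = (I*√115194/12)*25 = 25*I*√115194/12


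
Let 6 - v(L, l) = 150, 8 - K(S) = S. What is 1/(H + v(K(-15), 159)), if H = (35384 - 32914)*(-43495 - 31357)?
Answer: -1/184884584 ≈ -5.4088e-9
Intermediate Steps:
K(S) = 8 - S
H = -184884440 (H = 2470*(-74852) = -184884440)
v(L, l) = -144 (v(L, l) = 6 - 1*150 = 6 - 150 = -144)
1/(H + v(K(-15), 159)) = 1/(-184884440 - 144) = 1/(-184884584) = -1/184884584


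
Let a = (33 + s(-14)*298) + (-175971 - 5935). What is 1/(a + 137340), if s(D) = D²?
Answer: 1/13875 ≈ 7.2072e-5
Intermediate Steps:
a = -123465 (a = (33 + (-14)²*298) + (-175971 - 5935) = (33 + 196*298) - 181906 = (33 + 58408) - 181906 = 58441 - 181906 = -123465)
1/(a + 137340) = 1/(-123465 + 137340) = 1/13875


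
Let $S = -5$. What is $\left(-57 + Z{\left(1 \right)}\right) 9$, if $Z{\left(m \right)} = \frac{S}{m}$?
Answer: $-558$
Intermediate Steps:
$Z{\left(m \right)} = - \frac{5}{m}$
$\left(-57 + Z{\left(1 \right)}\right) 9 = \left(-57 - \frac{5}{1}\right) 9 = \left(-57 - 5\right) 9 = \left(-62\right) 9 = -558$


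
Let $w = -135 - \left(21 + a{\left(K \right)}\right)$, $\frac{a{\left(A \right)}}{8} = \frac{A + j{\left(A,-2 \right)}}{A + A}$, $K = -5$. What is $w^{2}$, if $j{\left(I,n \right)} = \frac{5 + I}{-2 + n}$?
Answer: $25600$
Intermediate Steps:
$j{\left(I,n \right)} = \frac{5 + I}{-2 + n}$
$a{\left(A \right)} = \frac{4 \left(- \frac{5}{4} + \frac{3 A}{4}\right)}{A}$ ($a{\left(A \right)} = 8 \frac{A + \frac{5 + A}{-2 - 2}}{A + A} = 8 \frac{A + \frac{5 + A}{-4}}{2 A} = 8 \left(A - \frac{5 + A}{4}\right) \frac{1}{2 A} = 8 \left(A - \left(\frac{5}{4} + \frac{A}{4}\right)\right) \frac{1}{2 A} = 8 \left(- \frac{5}{4} + \frac{3 A}{4}\right) \frac{1}{2 A} = 8 \frac{- \frac{5}{4} + \frac{3 A}{4}}{2 A} = \frac{4 \left(- \frac{5}{4} + \frac{3 A}{4}\right)}{A}$)
$w = -160$ ($w = -135 - \left(21 + \left(3 - \frac{5}{-5}\right)\right) = -135 - \left(21 + \left(3 - -1\right)\right) = -135 - \left(21 + \left(3 + 1\right)\right) = -135 - \left(21 + 4\right) = -135 - 25 = -160$)
$w^{2} = \left(-160\right)^{2} = 25600$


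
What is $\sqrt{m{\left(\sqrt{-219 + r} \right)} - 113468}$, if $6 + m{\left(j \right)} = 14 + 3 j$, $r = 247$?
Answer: $\sqrt{-113460 + 6 \sqrt{7}} \approx 336.81 i$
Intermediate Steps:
$m{\left(j \right)} = 8 + 3 j$ ($m{\left(j \right)} = -6 + \left(14 + 3 j\right) = 8 + 3 j$)
$\sqrt{m{\left(\sqrt{-219 + r} \right)} - 113468} = \sqrt{\left(8 + 3 \sqrt{-219 + 247}\right) - 113468} = \sqrt{\left(8 + 3 \sqrt{28}\right) - 113468} = \sqrt{\left(8 + 3 \cdot 2 \sqrt{7}\right) - 113468} = \sqrt{\left(8 + 6 \sqrt{7}\right) - 113468} = \sqrt{-113460 + 6 \sqrt{7}}$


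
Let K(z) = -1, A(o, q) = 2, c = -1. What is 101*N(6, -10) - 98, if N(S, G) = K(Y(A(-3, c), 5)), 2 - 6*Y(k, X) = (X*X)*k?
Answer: -199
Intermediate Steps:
Y(k, X) = 1/3 - k*X**2/6 (Y(k, X) = 1/3 - X*X*k/6 = 1/3 - X**2*k/6 = 1/3 - k*X**2/6)
N(S, G) = -1
101*N(6, -10) - 98 = 101*(-1) - 98 = -101 - 98 = -199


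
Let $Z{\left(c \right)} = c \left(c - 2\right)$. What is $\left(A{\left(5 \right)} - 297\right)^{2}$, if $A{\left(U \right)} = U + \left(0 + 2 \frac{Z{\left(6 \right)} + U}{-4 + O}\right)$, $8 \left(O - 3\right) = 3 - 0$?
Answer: $\frac{3701776}{25} \approx 1.4807 \cdot 10^{5}$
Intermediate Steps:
$Z{\left(c \right)} = c \left(-2 + c\right)$
$O = \frac{27}{8}$ ($O = 3 + \frac{3 - 0}{8} = 3 + \frac{3 + 0}{8} = 3 + \frac{1}{8} \cdot 3 = 3 + \frac{3}{8} = \frac{27}{8} \approx 3.375$)
$A{\left(U \right)} = - \frac{384}{5} - \frac{11 U}{5}$ ($A{\left(U \right)} = U + \left(0 + 2 \frac{6 \left(-2 + 6\right) + U}{-4 + \frac{27}{8}}\right) = U + \left(0 + 2 \frac{6 \cdot 4 + U}{- \frac{5}{8}}\right) = U + \left(0 + 2 \left(24 + U\right) \left(- \frac{8}{5}\right)\right) = U + \left(0 + 2 \left(- \frac{192}{5} - \frac{8 U}{5}\right)\right) = U + \left(0 - \left(\frac{384}{5} + \frac{16 U}{5}\right)\right) = U - \left(\frac{384}{5} + \frac{16 U}{5}\right) = - \frac{384}{5} - \frac{11 U}{5}$)
$\left(A{\left(5 \right)} - 297\right)^{2} = \left(\left(- \frac{384}{5} - 11\right) - 297\right)^{2} = \left(- \frac{439}{5} - 297\right)^{2} = \left(- \frac{1924}{5}\right)^{2} = \frac{3701776}{25}$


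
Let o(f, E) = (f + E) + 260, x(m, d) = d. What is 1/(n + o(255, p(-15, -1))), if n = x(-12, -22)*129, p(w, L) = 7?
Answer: -1/2316 ≈ -0.00043178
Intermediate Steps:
o(f, E) = 260 + E + f (o(f, E) = (E + f) + 260 = 260 + E + f)
n = -2838 (n = -22*129 = -2838)
1/(n + o(255, p(-15, -1))) = 1/(-2838 + (260 + 7 + 255)) = 1/(-2838 + 522) = 1/(-2316) = -1/2316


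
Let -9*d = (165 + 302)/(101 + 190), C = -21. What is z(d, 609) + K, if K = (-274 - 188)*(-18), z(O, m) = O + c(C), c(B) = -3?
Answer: 21771280/2619 ≈ 8312.8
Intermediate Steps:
d = -467/2619 (d = -(165 + 302)/(9*(101 + 190)) = -467/(9*291) = -1/9*467/291 = -467/2619 ≈ -0.17831)
z(O, m) = -3 + O (z(O, m) = O - 3 = -3 + O)
K = 8316 (K = -462*(-18) = 8316)
z(d, 609) + K = (-3 - 467/2619) + 8316 = -8324/2619 + 8316 = 21771280/2619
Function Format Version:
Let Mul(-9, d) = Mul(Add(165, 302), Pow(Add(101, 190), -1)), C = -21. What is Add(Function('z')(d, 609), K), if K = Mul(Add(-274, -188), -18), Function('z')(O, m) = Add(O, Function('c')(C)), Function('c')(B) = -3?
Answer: Rational(21771280, 2619) ≈ 8312.8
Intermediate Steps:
d = Rational(-467, 2619) (d = Mul(Rational(-1, 9), Mul(Add(165, 302), Pow(Add(101, 190), -1))) = Mul(Rational(-1, 9), Mul(467, Pow(291, -1))) = Mul(Rational(-1, 9), Mul(467, Rational(1, 291))) = Mul(Rational(-1, 9), Rational(467, 291)) = Rational(-467, 2619) ≈ -0.17831)
Function('z')(O, m) = Add(-3, O) (Function('z')(O, m) = Add(O, -3) = Add(-3, O))
K = 8316 (K = Mul(-462, -18) = 8316)
Add(Function('z')(d, 609), K) = Add(Add(-3, Rational(-467, 2619)), 8316) = Add(Rational(-8324, 2619), 8316) = Rational(21771280, 2619)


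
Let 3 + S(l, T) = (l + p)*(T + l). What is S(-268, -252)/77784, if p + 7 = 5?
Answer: 46799/25928 ≈ 1.8050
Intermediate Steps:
p = -2 (p = -7 + 5 = -2)
S(l, T) = -3 + (-2 + l)*(T + l) (S(l, T) = -3 + (l - 2)*(T + l) = -3 + (-2 + l)*(T + l))
S(-268, -252)/77784 = (-3 + (-268)**2 - 2*(-252) - 2*(-268) - 252*(-268))/77784 = (-3 + 71824 + 504 + 536 + 67536)*(1/77784) = 140397*(1/77784) = 46799/25928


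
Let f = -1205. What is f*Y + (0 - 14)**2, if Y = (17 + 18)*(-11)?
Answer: 464121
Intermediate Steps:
Y = -385 (Y = 35*(-11) = -385)
f*Y + (0 - 14)**2 = -1205*(-385) + (0 - 14)**2 = 463925 + (-14)**2 = 463925 + 196 = 464121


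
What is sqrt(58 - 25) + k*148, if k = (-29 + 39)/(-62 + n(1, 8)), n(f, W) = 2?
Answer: -74/3 + sqrt(33) ≈ -18.922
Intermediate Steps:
k = -1/6 (k = (-29 + 39)/(-62 + 2) = 10/(-60) = 10*(-1/60) = -1/6 ≈ -0.16667)
sqrt(58 - 25) + k*148 = sqrt(58 - 25) - 1/6*148 = sqrt(33) - 74/3 = -74/3 + sqrt(33)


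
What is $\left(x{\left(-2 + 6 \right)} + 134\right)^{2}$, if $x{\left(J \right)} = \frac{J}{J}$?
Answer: $18225$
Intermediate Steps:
$x{\left(J \right)} = 1$
$\left(x{\left(-2 + 6 \right)} + 134\right)^{2} = \left(1 + 134\right)^{2} = 135^{2} = 18225$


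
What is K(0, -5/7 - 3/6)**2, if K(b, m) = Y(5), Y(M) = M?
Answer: 25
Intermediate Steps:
K(b, m) = 5
K(0, -5/7 - 3/6)**2 = 5**2 = 25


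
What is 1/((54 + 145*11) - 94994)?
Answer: -1/93345 ≈ -1.0713e-5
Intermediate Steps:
1/((54 + 145*11) - 94994) = 1/((54 + 1595) - 94994) = 1/(1649 - 94994) = 1/(-93345) = -1/93345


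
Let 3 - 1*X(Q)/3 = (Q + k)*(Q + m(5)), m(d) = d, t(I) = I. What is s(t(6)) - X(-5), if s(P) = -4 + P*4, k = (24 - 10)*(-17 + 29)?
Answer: 11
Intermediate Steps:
k = 168 (k = 14*12 = 168)
s(P) = -4 + 4*P
X(Q) = 9 - 3*(5 + Q)*(168 + Q) (X(Q) = 9 - 3*(Q + 168)*(Q + 5) = 9 - 3*(168 + Q)*(5 + Q) = 9 - 3*(5 + Q)*(168 + Q))
s(t(6)) - X(-5) = (-4 + 4*6) - (-2511 - 519*(-5) - 3*(-5)²) = (-4 + 24) - (-2511 + 2595 - 3*25) = 20 - (-2511 + 2595 - 75) = 20 - 1*9 = 20 - 9 = 11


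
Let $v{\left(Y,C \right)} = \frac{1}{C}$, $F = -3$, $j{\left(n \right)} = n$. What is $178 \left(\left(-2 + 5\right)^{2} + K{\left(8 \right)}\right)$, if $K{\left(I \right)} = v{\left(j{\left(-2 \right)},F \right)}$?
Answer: $\frac{4628}{3} \approx 1542.7$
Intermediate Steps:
$K{\left(I \right)} = - \frac{1}{3}$ ($K{\left(I \right)} = \frac{1}{-3} = - \frac{1}{3}$)
$178 \left(\left(-2 + 5\right)^{2} + K{\left(8 \right)}\right) = 178 \left(\left(-2 + 5\right)^{2} - \frac{1}{3}\right) = 178 \left(3^{2} - \frac{1}{3}\right) = 178 \left(9 - \frac{1}{3}\right) = 178 \cdot \frac{26}{3} = \frac{4628}{3}$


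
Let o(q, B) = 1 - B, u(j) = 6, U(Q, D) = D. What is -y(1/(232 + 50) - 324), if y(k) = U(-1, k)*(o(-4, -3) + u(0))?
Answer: 456835/141 ≈ 3240.0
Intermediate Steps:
y(k) = 10*k (y(k) = k*((1 - 1*(-3)) + 6) = k*((1 + 3) + 6) = k*(4 + 6) = k*10 = 10*k)
-y(1/(232 + 50) - 324) = -10*(1/(232 + 50) - 324) = -10*(1/282 - 324) = -10*(-91367)/282 = -1*(-456835/141) = 456835/141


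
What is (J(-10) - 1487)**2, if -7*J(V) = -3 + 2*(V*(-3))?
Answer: 109537156/49 ≈ 2.2355e+6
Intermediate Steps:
J(V) = 3/7 + 6*V/7 (J(V) = -(-3 + 2*(V*(-3)))/7 = -(-3 + 2*(-3*V))/7 = -(-3 - 6*V)/7 = 3/7 + 6*V/7)
(J(-10) - 1487)**2 = ((3/7 + (6/7)*(-10)) - 1487)**2 = ((3/7 - 60/7) - 1487)**2 = (-57/7 - 1487)**2 = (-10466/7)**2 = 109537156/49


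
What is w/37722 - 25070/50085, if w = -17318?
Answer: -60435419/62976879 ≈ -0.95964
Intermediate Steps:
w/37722 - 25070/50085 = -17318/37722 - 25070/50085 = -17318*1/37722 - 25070*1/50085 = -8659/18861 - 5014/10017 = -60435419/62976879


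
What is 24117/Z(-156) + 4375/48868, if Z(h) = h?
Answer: -24538897/158821 ≈ -154.51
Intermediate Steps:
24117/Z(-156) + 4375/48868 = 24117/(-156) + 4375/48868 = 24117*(-1/156) + 4375*(1/48868) = -8039/52 + 4375/48868 = -24538897/158821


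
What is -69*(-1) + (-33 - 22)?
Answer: 14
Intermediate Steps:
-69*(-1) + (-33 - 22) = 69 - 55 = 14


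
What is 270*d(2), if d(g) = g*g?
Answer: 1080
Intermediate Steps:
d(g) = g²
270*d(2) = 270*2² = 270*4 = 1080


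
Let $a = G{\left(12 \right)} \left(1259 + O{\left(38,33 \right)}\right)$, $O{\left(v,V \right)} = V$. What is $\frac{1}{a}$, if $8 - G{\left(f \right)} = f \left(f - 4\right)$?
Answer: $- \frac{1}{113696} \approx -8.7954 \cdot 10^{-6}$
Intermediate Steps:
$G{\left(f \right)} = 8 - f \left(-4 + f\right)$ ($G{\left(f \right)} = 8 - f \left(f - 4\right) = 8 - f \left(-4 + f\right)$)
$a = -113696$ ($a = \left(8 - 12^{2} + 4 \cdot 12\right) \left(1259 + 33\right) = \left(8 - 144 + 48\right) 1292 = \left(-88\right) 1292 = -113696$)
$\frac{1}{a} = \frac{1}{-113696} = - \frac{1}{113696}$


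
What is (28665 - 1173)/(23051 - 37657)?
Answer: -13746/7303 ≈ -1.8822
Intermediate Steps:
(28665 - 1173)/(23051 - 37657) = 27492/(-14606) = 27492*(-1/14606) = -13746/7303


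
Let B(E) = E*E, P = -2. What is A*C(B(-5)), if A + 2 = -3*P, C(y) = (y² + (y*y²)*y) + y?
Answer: 1565100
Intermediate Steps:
B(E) = E²
C(y) = y + y² + y⁴ (C(y) = (y² + y³*y) + y = (y² + y⁴) + y = y + y² + y⁴)
A = 4 (A = -2 - 3*(-2) = -2 + 6 = 4)
A*C(B(-5)) = 4*((-5)²*(1 + (-5)² + ((-5)²)³)) = 4*(25*(1 + 25 + 25³)) = 4*(25*(1 + 25 + 15625)) = 4*(25*15651) = 4*391275 = 1565100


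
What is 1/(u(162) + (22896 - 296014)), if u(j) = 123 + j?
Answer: -1/272833 ≈ -3.6652e-6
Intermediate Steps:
1/(u(162) + (22896 - 296014)) = 1/((123 + 162) + (22896 - 296014)) = 1/(285 - 273118) = 1/(-272833) = -1/272833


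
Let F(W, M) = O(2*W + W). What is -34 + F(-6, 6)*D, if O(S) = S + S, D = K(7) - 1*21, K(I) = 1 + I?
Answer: 434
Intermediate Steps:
D = -13 (D = (1 + 7) - 1*21 = 8 - 21 = -13)
O(S) = 2*S
F(W, M) = 6*W (F(W, M) = 2*(2*W + W) = 2*(3*W) = 6*W)
-34 + F(-6, 6)*D = -34 + (6*(-6))*(-13) = -34 - 36*(-13) = -34 + 468 = 434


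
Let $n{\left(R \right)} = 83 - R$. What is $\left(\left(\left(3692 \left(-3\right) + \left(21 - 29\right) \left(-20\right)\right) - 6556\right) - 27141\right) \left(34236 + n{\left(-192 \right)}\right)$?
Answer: $-1539639243$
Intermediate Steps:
$\left(\left(\left(3692 \left(-3\right) + \left(21 - 29\right) \left(-20\right)\right) - 6556\right) - 27141\right) \left(34236 + n{\left(-192 \right)}\right) = \left(\left(\left(3692 \left(-3\right) + \left(21 - 29\right) \left(-20\right)\right) - 6556\right) - 27141\right) \left(34236 + \left(83 - -192\right)\right) = \left(\left(\left(-11076 - -160\right) - 6556\right) - 27141\right) \left(34236 + \left(83 + 192\right)\right) = \left(\left(\left(-11076 + 160\right) - 6556\right) - 27141\right) \left(34236 + 275\right) = \left(\left(-10916 - 6556\right) - 27141\right) 34511 = \left(-17472 - 27141\right) 34511 = \left(-44613\right) 34511 = -1539639243$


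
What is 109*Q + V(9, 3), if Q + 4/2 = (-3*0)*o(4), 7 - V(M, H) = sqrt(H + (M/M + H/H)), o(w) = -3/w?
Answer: -211 - sqrt(5) ≈ -213.24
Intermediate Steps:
V(M, H) = 7 - sqrt(2 + H) (V(M, H) = 7 - sqrt(H + (M/M + H/H)) = 7 - sqrt(H + (1 + 1)) = 7 - sqrt(H + 2) = 7 - sqrt(2 + H))
Q = -2 (Q = -2 + (-3*0)*(-3/4) = -2 + 0*(-3*1/4) = -2 + 0*(-3/4) = -2 + 0 = -2)
109*Q + V(9, 3) = 109*(-2) + (7 - sqrt(2 + 3)) = -218 + (7 - sqrt(5)) = -211 - sqrt(5)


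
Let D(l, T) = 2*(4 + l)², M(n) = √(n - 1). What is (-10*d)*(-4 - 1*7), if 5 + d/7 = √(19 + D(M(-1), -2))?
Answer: -3850 + 770*√(47 + 16*I*√2) ≈ 1571.9 + 1237.2*I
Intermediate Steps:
M(n) = √(-1 + n)
d = -35 + 7*√(19 + 2*(4 + I*√2)²) (d = -35 + 7*√(19 + 2*(4 + √(-1 - 1))²) = -35 + 7*√(19 + 2*(4 + √(-2))²) = -35 + 7*√(19 + 2*(4 + I*√2)²) ≈ 14.29 + 11.247*I)
(-10*d)*(-4 - 1*7) = (-10*(-35 + 7*√(47 + 16*I*√2)))*(-4 - 1*7) = (350 - 70*√(47 + 16*I*√2))*(-4 - 7) = (350 - 70*√(47 + 16*I*√2))*(-11) = -3850 + 770*√(47 + 16*I*√2)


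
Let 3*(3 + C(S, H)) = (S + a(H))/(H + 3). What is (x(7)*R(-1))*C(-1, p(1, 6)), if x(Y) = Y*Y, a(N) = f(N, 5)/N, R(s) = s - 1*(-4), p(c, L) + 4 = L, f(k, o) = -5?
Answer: -4753/10 ≈ -475.30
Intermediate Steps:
p(c, L) = -4 + L
R(s) = 4 + s (R(s) = s + 4 = 4 + s)
a(N) = -5/N
C(S, H) = -3 + (S - 5/H)/(3*(3 + H)) (C(S, H) = -3 + ((S - 5/H)/(H + 3))/3 = -3 + ((S - 5/H)/(3 + H))/3 = -3 + (S - 5/H)/(3*(3 + H)))
x(Y) = Y²
(x(7)*R(-1))*C(-1, p(1, 6)) = (7²*(4 - 1))*((-5 - (-4 + 6)*(27 - 1*(-1) + 9*(-4 + 6)))/(3*(-4 + 6)*(3 + (-4 + 6)))) = (49*3)*((⅓)*(-5 - 1*2*(27 + 1 + 9*2))/(2*(3 + 2))) = 147*((⅓)*(½)*(-5 - 1*2*(27 + 1 + 18))/5) = 147*((⅓)*(½)*(⅕)*(-5 - 1*2*46)) = 147*((⅓)*(½)*(⅕)*(-5 - 92)) = 147*((⅓)*(½)*(⅕)*(-97)) = 147*(-97/30) = -4753/10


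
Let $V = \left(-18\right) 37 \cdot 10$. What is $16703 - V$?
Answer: $23363$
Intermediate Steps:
$V = -6660$ ($V = \left(-666\right) 10 = -6660$)
$16703 - V = 16703 - -6660 = 16703 + 6660 = 23363$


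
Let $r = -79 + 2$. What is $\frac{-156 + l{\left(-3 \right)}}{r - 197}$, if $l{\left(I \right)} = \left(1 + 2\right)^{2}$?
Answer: $\frac{147}{274} \approx 0.5365$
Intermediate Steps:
$r = -77$
$l{\left(I \right)} = 9$ ($l{\left(I \right)} = 3^{2} = 9$)
$\frac{-156 + l{\left(-3 \right)}}{r - 197} = \frac{-156 + 9}{-77 - 197} = - \frac{147}{-274} = \left(-147\right) \left(- \frac{1}{274}\right) = \frac{147}{274}$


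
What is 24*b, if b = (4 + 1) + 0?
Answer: 120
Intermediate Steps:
b = 5 (b = 5 + 0 = 5)
24*b = 24*5 = 120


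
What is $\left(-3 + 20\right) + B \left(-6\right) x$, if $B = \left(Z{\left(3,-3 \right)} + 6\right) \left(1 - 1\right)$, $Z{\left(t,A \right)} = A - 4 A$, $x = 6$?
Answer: $17$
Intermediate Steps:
$Z{\left(t,A \right)} = - 3 A$
$B = 0$ ($B = \left(\left(-3\right) \left(-3\right) + 6\right) \left(1 - 1\right) = \left(9 + 6\right) \left(1 - 1\right) = 15 \cdot 0 = 0$)
$\left(-3 + 20\right) + B \left(-6\right) x = \left(-3 + 20\right) + 0 \left(-6\right) 6 = 17 + 0 \cdot 6 = 17 + 0 = 17$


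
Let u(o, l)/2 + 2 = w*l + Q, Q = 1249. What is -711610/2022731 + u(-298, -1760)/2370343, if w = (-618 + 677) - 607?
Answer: 2220052098644/4794566266733 ≈ 0.46304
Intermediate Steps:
w = -548 (w = 59 - 607 = -548)
u(o, l) = 2494 - 1096*l (u(o, l) = -4 + 2*(-548*l + 1249) = -4 + 2*(1249 - 548*l) = -4 + (2498 - 1096*l) = 2494 - 1096*l)
-711610/2022731 + u(-298, -1760)/2370343 = -711610/2022731 + (2494 - 1096*(-1760))/2370343 = -711610*1/2022731 + (2494 + 1928960)*(1/2370343) = -711610/2022731 + 1931454*(1/2370343) = -711610/2022731 + 1931454/2370343 = 2220052098644/4794566266733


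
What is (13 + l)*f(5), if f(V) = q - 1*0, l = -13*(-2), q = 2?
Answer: 78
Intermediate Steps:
l = 26
f(V) = 2 (f(V) = 2 - 1*0 = 2 + 0 = 2)
(13 + l)*f(5) = (13 + 26)*2 = 39*2 = 78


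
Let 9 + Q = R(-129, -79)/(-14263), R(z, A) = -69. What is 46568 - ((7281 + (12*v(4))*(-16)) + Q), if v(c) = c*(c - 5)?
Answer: 549524795/14263 ≈ 38528.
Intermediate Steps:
v(c) = c*(-5 + c)
Q = -128298/14263 (Q = -9 - 69/(-14263) = -9 - 69*(-1/14263) = -9 + 69/14263 = -128298/14263 ≈ -8.9952)
46568 - ((7281 + (12*v(4))*(-16)) + Q) = 46568 - ((7281 + (12*(4*(-5 + 4)))*(-16)) - 128298/14263) = 46568 - ((7281 + (12*(4*(-1)))*(-16)) - 128298/14263) = 46568 - ((7281 + (12*(-4))*(-16)) - 128298/14263) = 46568 - ((7281 - 48*(-16)) - 128298/14263) = 46568 - ((7281 + 768) - 128298/14263) = 46568 - (8049 - 128298/14263) = 46568 - 1*114674589/14263 = 46568 - 114674589/14263 = 549524795/14263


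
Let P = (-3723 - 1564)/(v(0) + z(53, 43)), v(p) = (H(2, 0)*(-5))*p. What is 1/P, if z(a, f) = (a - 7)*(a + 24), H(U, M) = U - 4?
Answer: -3542/5287 ≈ -0.66994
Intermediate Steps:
H(U, M) = -4 + U
z(a, f) = (-7 + a)*(24 + a)
v(p) = 10*p (v(p) = ((-4 + 2)*(-5))*p = (-2*(-5))*p = 10*p)
P = -5287/3542 (P = (-3723 - 1564)/(10*0 + (-168 + 53**2 + 17*53)) = -5287/(0 + (-168 + 2809 + 901)) = -5287/(0 + 3542) = -5287/3542 ≈ -1.4927)
1/P = 1/(-5287/3542) = -3542/5287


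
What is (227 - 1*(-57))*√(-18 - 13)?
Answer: 284*I*√31 ≈ 1581.2*I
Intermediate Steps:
(227 - 1*(-57))*√(-18 - 13) = (227 + 57)*√(-31) = 284*(I*√31) = 284*I*√31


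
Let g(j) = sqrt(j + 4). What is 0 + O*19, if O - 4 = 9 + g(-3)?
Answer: 266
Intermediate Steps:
g(j) = sqrt(4 + j)
O = 14 (O = 4 + (9 + sqrt(4 - 3)) = 4 + (9 + sqrt(1)) = 4 + (9 + 1) = 4 + 10 = 14)
0 + O*19 = 0 + 14*19 = 0 + 266 = 266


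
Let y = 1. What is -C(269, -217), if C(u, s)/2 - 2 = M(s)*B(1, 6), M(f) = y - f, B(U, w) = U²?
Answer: -440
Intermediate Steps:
M(f) = 1 - f
C(u, s) = 6 - 2*s (C(u, s) = 4 + 2*((1 - s)*1²) = 4 + 2*((1 - s)*1) = 4 + 2*(1 - s) = 4 + (2 - 2*s) = 6 - 2*s)
-C(269, -217) = -(6 - 2*(-217)) = -(6 + 434) = -1*440 = -440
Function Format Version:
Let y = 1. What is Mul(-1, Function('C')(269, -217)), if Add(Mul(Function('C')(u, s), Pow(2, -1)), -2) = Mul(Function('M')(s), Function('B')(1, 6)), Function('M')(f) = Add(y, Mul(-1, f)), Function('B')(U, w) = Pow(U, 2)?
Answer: -440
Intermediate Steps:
Function('M')(f) = Add(1, Mul(-1, f))
Function('C')(u, s) = Add(6, Mul(-2, s)) (Function('C')(u, s) = Add(4, Mul(2, Mul(Add(1, Mul(-1, s)), Pow(1, 2)))) = Add(4, Mul(2, Mul(Add(1, Mul(-1, s)), 1))) = Add(4, Mul(2, Add(1, Mul(-1, s)))) = Add(4, Add(2, Mul(-2, s))) = Add(6, Mul(-2, s)))
Mul(-1, Function('C')(269, -217)) = Mul(-1, Add(6, Mul(-2, -217))) = Mul(-1, Add(6, 434)) = Mul(-1, 440) = -440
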